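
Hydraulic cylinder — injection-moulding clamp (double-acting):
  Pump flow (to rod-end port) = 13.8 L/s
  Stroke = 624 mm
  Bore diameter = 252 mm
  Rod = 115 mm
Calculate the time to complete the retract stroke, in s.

Rod-side annular area A_ann = π/4 × (252² − 115²) = 39490 mm^2
Swept volume V = A × L; t = V / Q = A·L / Q

t ≈ 1.79 s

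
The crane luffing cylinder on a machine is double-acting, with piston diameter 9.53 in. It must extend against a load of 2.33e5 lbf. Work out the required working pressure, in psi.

Cap-side area A_cap = π/4 × (9.53 in)² = 71.33 in^2
P = F / A = 2.33e5 lbf / A

P ≈ 3270 psi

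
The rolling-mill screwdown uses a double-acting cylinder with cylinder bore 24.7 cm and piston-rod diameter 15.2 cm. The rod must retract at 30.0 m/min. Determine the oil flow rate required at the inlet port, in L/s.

Q ≈ 14.9 L/s

Rod-side annular area A_ann = π/4 × (24.7² − 15.2²) = 297.7 cm^2
Q = A × v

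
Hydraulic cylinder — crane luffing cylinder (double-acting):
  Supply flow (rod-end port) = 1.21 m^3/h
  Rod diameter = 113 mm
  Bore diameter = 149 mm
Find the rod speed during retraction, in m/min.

Rod-side annular area A_ann = π/4 × (149² − 113²) = 7408 mm^2
Flow into the rod-end port fills the annular volume.
v = Q / A

v ≈ 2.72 m/min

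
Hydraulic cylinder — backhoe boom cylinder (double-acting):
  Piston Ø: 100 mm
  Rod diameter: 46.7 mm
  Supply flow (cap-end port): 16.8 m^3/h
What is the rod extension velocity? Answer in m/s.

v ≈ 0.594 m/s

Cap-side area A_cap = π/4 × (100 mm)² = 7854 mm^2
v = Q / A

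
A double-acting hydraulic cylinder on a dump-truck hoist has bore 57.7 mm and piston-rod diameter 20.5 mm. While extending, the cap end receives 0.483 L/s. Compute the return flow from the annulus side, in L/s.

Cap-side area A_cap = π/4 × (57.7 mm)² = 2615 mm^2
Rod-side annular area A_ann = π/4 × (57.7² − 20.5²) = 2285 mm^2
Piston speed v = Q_in/A_cap; rod-end outflow Q_out = v × A_ann = Q_in × A_ann/A_cap.

Q_out ≈ 0.422 L/s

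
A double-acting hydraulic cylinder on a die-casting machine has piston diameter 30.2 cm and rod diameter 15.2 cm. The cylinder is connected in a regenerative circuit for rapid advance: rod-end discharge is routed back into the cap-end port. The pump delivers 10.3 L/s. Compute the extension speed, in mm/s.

In regeneration the rod-end outflow joins the pump flow into the cap end, so the net volume the pump must supply per unit advance equals the rod cross-section area.
Rod cross-section A_rod = π/4 × (15.2 cm)² = 181.5 cm^2
v = Q_pump / A_rod

v ≈ 568 mm/s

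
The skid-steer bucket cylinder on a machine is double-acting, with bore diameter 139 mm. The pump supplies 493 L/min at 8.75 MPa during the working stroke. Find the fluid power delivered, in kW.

Hydraulic power = P × Q

W ≈ 71.9 kW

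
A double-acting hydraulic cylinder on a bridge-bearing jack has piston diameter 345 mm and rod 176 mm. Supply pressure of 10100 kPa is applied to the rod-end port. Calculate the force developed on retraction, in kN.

F ≈ 698 kN

Rod-side annular area A_ann = π/4 × (345² − 176²) = 69150 mm^2
On retraction the pressure acts on the annular area (bore minus rod).
F = P × A_ann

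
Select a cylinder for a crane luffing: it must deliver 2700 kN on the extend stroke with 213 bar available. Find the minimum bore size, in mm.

Extension force acts on the full piston face: F = P × (π/4)D².
D = √(4F / (πP)) = √(4 × 2700 kN / (π × 213 bar))

D ≈ 402 mm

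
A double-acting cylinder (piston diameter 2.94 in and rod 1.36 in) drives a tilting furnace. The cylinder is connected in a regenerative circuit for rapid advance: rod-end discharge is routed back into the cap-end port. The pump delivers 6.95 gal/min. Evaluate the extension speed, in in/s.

In regeneration the rod-end outflow joins the pump flow into the cap end, so the net volume the pump must supply per unit advance equals the rod cross-section area.
Rod cross-section A_rod = π/4 × (1.36 in)² = 1.453 in^2
v = Q_pump / A_rod

v ≈ 18.4 in/s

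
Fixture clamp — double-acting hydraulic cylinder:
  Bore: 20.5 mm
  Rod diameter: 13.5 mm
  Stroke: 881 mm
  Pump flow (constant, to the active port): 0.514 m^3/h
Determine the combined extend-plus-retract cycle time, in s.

Cap-side area A_cap = π/4 × (20.5 mm)² = 330.1 mm^2
Rod-side annular area A_ann = π/4 × (20.5² − 13.5²) = 186.9 mm^2
t_ext = A_cap·L/Q = 2.037 s
t_ret = A_ann·L/Q = 1.153 s
t_cycle = t_ext + t_ret

t ≈ 3.19 s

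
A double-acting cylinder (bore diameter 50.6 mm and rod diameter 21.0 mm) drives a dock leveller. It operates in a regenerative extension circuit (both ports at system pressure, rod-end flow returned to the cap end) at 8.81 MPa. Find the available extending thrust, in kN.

With equal pressure on both faces, forces on the annular region cancel; the net push is pressure × rod cross-section.
Rod cross-section A_rod = π/4 × (21.0 mm)² = 346.4 mm^2
F = P × A_rod

F ≈ 3.05 kN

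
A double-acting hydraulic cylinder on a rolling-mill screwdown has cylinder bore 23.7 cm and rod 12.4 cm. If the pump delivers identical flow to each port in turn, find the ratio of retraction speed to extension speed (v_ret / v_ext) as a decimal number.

v_ret/v_ext ≈ 1.38

Cap-side area A_cap = π/4 × (23.7 cm)² = 441.2 cm^2
Rod-side annular area A_ann = π/4 × (23.7² − 12.4²) = 320.4 cm^2
For equal Q, v ∝ 1/A, so v_ret/v_ext = A_cap/A_ann.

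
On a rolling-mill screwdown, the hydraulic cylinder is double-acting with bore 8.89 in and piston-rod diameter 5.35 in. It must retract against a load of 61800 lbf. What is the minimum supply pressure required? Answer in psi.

Rod-side annular area A_ann = π/4 × (8.89² − 5.35²) = 39.59 in^2
Retraction: pressure acts on the annular area.
P = F / A = 61800 lbf / A

P ≈ 1560 psi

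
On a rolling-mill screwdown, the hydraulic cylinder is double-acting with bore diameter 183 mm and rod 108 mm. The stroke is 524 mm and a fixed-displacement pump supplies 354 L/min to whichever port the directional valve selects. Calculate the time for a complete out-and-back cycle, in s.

t ≈ 3.86 s

Cap-side area A_cap = π/4 × (183 mm)² = 26300 mm^2
Rod-side annular area A_ann = π/4 × (183² − 108²) = 17140 mm^2
t_ext = A_cap·L/Q = 2.336 s
t_ret = A_ann·L/Q = 1.522 s
t_cycle = t_ext + t_ret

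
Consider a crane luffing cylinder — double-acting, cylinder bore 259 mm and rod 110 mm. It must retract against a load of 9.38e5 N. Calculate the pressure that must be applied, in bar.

Rod-side annular area A_ann = π/4 × (259² − 110²) = 43180 mm^2
Retraction: pressure acts on the annular area.
P = F / A = 9.38e5 N / A

P ≈ 217 bar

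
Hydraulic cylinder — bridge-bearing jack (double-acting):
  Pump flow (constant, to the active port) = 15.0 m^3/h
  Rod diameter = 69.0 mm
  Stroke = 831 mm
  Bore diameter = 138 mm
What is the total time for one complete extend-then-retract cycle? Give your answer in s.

t ≈ 5.22 s

Cap-side area A_cap = π/4 × (138 mm)² = 14960 mm^2
Rod-side annular area A_ann = π/4 × (138² − 69.0²) = 11220 mm^2
t_ext = A_cap·L/Q = 2.983 s
t_ret = A_ann·L/Q = 2.237 s
t_cycle = t_ext + t_ret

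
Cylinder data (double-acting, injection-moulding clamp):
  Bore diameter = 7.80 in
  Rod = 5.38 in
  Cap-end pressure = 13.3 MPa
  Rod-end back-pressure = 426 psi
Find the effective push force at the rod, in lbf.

Cap-side area A_cap = π/4 × (7.80 in)² = 47.78 in^2
Rod-side annular area A_ann = π/4 × (7.80² − 5.38²) = 25.05 in^2
Net thrust = P_cap·A_cap − P_rod·A_ann = 92170 lbf − 10670 lbf

F ≈ 81500 lbf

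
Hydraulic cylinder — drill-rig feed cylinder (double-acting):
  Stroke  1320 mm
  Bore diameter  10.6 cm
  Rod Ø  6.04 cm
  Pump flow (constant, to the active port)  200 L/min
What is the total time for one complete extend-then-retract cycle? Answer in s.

t ≈ 5.85 s

Cap-side area A_cap = π/4 × (10.6 cm)² = 88.25 cm^2
Rod-side annular area A_ann = π/4 × (10.6² − 6.04²) = 59.59 cm^2
t_ext = A_cap·L/Q = 3.495 s
t_ret = A_ann·L/Q = 2.360 s
t_cycle = t_ext + t_ret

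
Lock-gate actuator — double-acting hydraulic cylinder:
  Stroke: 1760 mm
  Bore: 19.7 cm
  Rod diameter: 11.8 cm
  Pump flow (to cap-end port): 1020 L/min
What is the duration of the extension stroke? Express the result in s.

Cap-side area A_cap = π/4 × (19.7 cm)² = 304.8 cm^2
Swept volume V = A × L; t = V / Q = A·L / Q

t ≈ 3.16 s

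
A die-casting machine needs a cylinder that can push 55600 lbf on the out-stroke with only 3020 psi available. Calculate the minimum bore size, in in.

D ≈ 4.84 in

Extension force acts on the full piston face: F = P × (π/4)D².
D = √(4F / (πP)) = √(4 × 55600 lbf / (π × 3020 psi))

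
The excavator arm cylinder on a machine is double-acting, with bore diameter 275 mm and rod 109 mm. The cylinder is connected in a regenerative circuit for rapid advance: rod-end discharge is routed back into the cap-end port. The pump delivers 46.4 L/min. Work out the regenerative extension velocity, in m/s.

In regeneration the rod-end outflow joins the pump flow into the cap end, so the net volume the pump must supply per unit advance equals the rod cross-section area.
Rod cross-section A_rod = π/4 × (109 mm)² = 9331 mm^2
v = Q_pump / A_rod

v ≈ 0.0829 m/s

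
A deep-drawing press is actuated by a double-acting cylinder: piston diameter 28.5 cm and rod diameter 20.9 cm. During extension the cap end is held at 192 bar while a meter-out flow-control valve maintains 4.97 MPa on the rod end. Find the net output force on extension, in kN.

Cap-side area A_cap = π/4 × (28.5 cm)² = 637.9 cm^2
Rod-side annular area A_ann = π/4 × (28.5² − 20.9²) = 294.9 cm^2
Net thrust = P_cap·A_cap − P_rod·A_ann = 1225 kN − 146.6 kN

F ≈ 1080 kN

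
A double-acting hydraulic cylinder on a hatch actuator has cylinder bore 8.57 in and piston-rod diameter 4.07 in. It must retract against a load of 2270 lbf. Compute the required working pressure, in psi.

P ≈ 50.8 psi

Rod-side annular area A_ann = π/4 × (8.57² − 4.07²) = 44.67 in^2
Retraction: pressure acts on the annular area.
P = F / A = 2270 lbf / A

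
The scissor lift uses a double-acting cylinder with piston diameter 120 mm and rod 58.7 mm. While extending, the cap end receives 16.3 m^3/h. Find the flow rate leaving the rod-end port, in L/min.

Q_out ≈ 207 L/min

Cap-side area A_cap = π/4 × (120 mm)² = 11310 mm^2
Rod-side annular area A_ann = π/4 × (120² − 58.7²) = 8603 mm^2
Piston speed v = Q_in/A_cap; rod-end outflow Q_out = v × A_ann = Q_in × A_ann/A_cap.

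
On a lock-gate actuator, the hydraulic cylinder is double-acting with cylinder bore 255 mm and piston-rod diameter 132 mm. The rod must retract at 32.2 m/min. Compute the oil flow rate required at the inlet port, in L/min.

Q ≈ 1200 L/min

Rod-side annular area A_ann = π/4 × (255² − 132²) = 37390 mm^2
Q = A × v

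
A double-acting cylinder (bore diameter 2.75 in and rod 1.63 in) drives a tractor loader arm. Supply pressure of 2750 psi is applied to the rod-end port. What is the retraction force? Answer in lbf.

F ≈ 10600 lbf

Rod-side annular area A_ann = π/4 × (2.75² − 1.63²) = 3.853 in^2
On retraction the pressure acts on the annular area (bore minus rod).
F = P × A_ann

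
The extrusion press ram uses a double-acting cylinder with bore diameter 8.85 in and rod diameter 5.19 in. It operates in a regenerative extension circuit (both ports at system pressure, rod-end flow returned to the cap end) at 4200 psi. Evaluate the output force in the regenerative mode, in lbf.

With equal pressure on both faces, forces on the annular region cancel; the net push is pressure × rod cross-section.
Rod cross-section A_rod = π/4 × (5.19 in)² = 21.16 in^2
F = P × A_rod

F ≈ 88900 lbf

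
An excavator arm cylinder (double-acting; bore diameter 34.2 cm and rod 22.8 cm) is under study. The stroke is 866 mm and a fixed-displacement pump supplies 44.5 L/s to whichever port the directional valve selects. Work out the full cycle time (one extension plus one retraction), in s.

t ≈ 2.78 s

Cap-side area A_cap = π/4 × (34.2 cm)² = 918.6 cm^2
Rod-side annular area A_ann = π/4 × (34.2² − 22.8²) = 510.4 cm^2
t_ext = A_cap·L/Q = 1.788 s
t_ret = A_ann·L/Q = 0.9932 s
t_cycle = t_ext + t_ret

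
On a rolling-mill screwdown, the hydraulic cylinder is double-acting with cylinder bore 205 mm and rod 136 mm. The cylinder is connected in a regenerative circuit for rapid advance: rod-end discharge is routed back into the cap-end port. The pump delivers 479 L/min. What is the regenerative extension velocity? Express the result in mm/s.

v ≈ 550 mm/s

In regeneration the rod-end outflow joins the pump flow into the cap end, so the net volume the pump must supply per unit advance equals the rod cross-section area.
Rod cross-section A_rod = π/4 × (136 mm)² = 14530 mm^2
v = Q_pump / A_rod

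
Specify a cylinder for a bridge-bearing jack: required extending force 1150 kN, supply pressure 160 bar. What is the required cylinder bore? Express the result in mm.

Extension force acts on the full piston face: F = P × (π/4)D².
D = √(4F / (πP)) = √(4 × 1150 kN / (π × 160 bar))

D ≈ 303 mm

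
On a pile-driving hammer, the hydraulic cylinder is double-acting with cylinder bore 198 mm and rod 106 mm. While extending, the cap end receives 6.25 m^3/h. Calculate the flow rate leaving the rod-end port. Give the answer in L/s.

Cap-side area A_cap = π/4 × (198 mm)² = 30790 mm^2
Rod-side annular area A_ann = π/4 × (198² − 106²) = 21970 mm^2
Piston speed v = Q_in/A_cap; rod-end outflow Q_out = v × A_ann = Q_in × A_ann/A_cap.

Q_out ≈ 1.24 L/s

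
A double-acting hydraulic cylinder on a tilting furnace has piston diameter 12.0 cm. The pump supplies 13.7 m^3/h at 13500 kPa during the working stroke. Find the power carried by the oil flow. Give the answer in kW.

Hydraulic power = P × Q

W ≈ 51.4 kW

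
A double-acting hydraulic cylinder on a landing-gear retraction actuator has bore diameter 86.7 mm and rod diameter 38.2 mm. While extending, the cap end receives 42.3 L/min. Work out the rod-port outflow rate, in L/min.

Cap-side area A_cap = π/4 × (86.7 mm)² = 5904 mm^2
Rod-side annular area A_ann = π/4 × (86.7² − 38.2²) = 4758 mm^2
Piston speed v = Q_in/A_cap; rod-end outflow Q_out = v × A_ann = Q_in × A_ann/A_cap.

Q_out ≈ 34.1 L/min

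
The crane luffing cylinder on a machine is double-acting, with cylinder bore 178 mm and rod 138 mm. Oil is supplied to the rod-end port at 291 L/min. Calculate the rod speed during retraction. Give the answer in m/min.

Rod-side annular area A_ann = π/4 × (178² − 138²) = 9927 mm^2
Flow into the rod-end port fills the annular volume.
v = Q / A

v ≈ 29.3 m/min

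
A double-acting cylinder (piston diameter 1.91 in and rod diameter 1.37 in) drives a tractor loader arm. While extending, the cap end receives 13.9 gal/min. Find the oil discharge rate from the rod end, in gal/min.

Q_out ≈ 6.75 gal/min

Cap-side area A_cap = π/4 × (1.91 in)² = 2.865 in^2
Rod-side annular area A_ann = π/4 × (1.91² − 1.37²) = 1.391 in^2
Piston speed v = Q_in/A_cap; rod-end outflow Q_out = v × A_ann = Q_in × A_ann/A_cap.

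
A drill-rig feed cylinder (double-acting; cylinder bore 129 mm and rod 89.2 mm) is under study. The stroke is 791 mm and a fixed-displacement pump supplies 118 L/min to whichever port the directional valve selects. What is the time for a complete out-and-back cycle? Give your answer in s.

t ≈ 8.00 s

Cap-side area A_cap = π/4 × (129 mm)² = 13070 mm^2
Rod-side annular area A_ann = π/4 × (129² − 89.2²) = 6821 mm^2
t_ext = A_cap·L/Q = 5.257 s
t_ret = A_ann·L/Q = 2.743 s
t_cycle = t_ext + t_ret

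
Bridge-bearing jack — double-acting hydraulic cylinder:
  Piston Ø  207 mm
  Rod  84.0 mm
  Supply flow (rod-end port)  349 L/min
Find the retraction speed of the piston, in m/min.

v ≈ 12.4 m/min

Rod-side annular area A_ann = π/4 × (207² − 84.0²) = 28110 mm^2
Flow into the rod-end port fills the annular volume.
v = Q / A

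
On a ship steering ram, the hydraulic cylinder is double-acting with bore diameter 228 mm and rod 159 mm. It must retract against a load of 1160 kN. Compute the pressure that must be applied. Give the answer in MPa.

Rod-side annular area A_ann = π/4 × (228² − 159²) = 20970 mm^2
Retraction: pressure acts on the annular area.
P = F / A = 1160 kN / A

P ≈ 55.3 MPa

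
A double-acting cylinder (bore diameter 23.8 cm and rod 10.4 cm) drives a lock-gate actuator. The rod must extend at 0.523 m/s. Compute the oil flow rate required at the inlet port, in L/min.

Q ≈ 1400 L/min

Cap-side area A_cap = π/4 × (23.8 cm)² = 444.9 cm^2
Q = A × v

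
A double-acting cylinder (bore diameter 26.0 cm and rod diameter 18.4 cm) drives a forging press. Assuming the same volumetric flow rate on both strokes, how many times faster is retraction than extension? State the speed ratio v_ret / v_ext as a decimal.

Cap-side area A_cap = π/4 × (26.0 cm)² = 530.9 cm^2
Rod-side annular area A_ann = π/4 × (26.0² − 18.4²) = 265.0 cm^2
For equal Q, v ∝ 1/A, so v_ret/v_ext = A_cap/A_ann.

v_ret/v_ext ≈ 2.00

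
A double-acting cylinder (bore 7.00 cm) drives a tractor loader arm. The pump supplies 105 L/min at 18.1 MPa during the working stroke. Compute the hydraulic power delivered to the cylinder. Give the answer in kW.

Hydraulic power = P × Q

W ≈ 31.7 kW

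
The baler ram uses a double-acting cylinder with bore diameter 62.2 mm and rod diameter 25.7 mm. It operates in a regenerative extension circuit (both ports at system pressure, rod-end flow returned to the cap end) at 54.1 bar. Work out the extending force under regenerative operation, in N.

With equal pressure on both faces, forces on the annular region cancel; the net push is pressure × rod cross-section.
Rod cross-section A_rod = π/4 × (25.7 mm)² = 518.7 mm^2
F = P × A_rod

F ≈ 2810 N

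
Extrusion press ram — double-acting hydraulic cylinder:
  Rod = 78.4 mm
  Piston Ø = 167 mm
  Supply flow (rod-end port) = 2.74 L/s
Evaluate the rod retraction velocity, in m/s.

v ≈ 0.160 m/s

Rod-side annular area A_ann = π/4 × (167² − 78.4²) = 17080 mm^2
Flow into the rod-end port fills the annular volume.
v = Q / A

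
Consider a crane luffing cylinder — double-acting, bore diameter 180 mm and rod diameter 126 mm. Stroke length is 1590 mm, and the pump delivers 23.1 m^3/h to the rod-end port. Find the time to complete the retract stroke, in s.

t ≈ 3.22 s

Rod-side annular area A_ann = π/4 × (180² − 126²) = 12980 mm^2
Swept volume V = A × L; t = V / Q = A·L / Q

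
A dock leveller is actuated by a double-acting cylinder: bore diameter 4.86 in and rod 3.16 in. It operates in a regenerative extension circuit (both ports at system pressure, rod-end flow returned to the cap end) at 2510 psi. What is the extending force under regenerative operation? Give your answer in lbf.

F ≈ 19700 lbf

With equal pressure on both faces, forces on the annular region cancel; the net push is pressure × rod cross-section.
Rod cross-section A_rod = π/4 × (3.16 in)² = 7.843 in^2
F = P × A_rod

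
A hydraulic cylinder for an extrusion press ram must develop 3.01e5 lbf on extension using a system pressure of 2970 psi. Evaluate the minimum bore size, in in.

D ≈ 11.4 in

Extension force acts on the full piston face: F = P × (π/4)D².
D = √(4F / (πP)) = √(4 × 3.01e5 lbf / (π × 2970 psi))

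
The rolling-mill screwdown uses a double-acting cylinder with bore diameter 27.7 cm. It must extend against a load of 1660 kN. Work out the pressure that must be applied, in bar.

Cap-side area A_cap = π/4 × (27.7 cm)² = 602.6 cm^2
P = F / A = 1660 kN / A

P ≈ 275 bar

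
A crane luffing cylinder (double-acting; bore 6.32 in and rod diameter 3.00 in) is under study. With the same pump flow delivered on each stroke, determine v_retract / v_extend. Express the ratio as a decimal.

Cap-side area A_cap = π/4 × (6.32 in)² = 31.37 in^2
Rod-side annular area A_ann = π/4 × (6.32² − 3.00²) = 24.30 in^2
For equal Q, v ∝ 1/A, so v_ret/v_ext = A_cap/A_ann.

v_ret/v_ext ≈ 1.29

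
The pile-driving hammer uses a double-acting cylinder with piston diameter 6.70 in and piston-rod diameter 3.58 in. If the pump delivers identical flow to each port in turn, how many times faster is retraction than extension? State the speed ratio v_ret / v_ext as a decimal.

Cap-side area A_cap = π/4 × (6.70 in)² = 35.26 in^2
Rod-side annular area A_ann = π/4 × (6.70² − 3.58²) = 25.19 in^2
For equal Q, v ∝ 1/A, so v_ret/v_ext = A_cap/A_ann.

v_ret/v_ext ≈ 1.40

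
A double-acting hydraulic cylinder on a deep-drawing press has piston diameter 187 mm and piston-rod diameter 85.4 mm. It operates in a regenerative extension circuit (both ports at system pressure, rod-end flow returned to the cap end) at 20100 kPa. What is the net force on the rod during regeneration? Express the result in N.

F ≈ 1.15e5 N

With equal pressure on both faces, forces on the annular region cancel; the net push is pressure × rod cross-section.
Rod cross-section A_rod = π/4 × (85.4 mm)² = 5728 mm^2
F = P × A_rod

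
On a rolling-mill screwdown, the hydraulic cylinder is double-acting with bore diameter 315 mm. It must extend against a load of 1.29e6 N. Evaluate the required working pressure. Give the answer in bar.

Cap-side area A_cap = π/4 × (315 mm)² = 77930 mm^2
P = F / A = 1.29e6 N / A

P ≈ 166 bar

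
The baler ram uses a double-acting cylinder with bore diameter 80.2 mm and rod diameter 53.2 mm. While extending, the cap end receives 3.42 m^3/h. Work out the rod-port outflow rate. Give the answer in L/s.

Cap-side area A_cap = π/4 × (80.2 mm)² = 5052 mm^2
Rod-side annular area A_ann = π/4 × (80.2² − 53.2²) = 2829 mm^2
Piston speed v = Q_in/A_cap; rod-end outflow Q_out = v × A_ann = Q_in × A_ann/A_cap.

Q_out ≈ 0.532 L/s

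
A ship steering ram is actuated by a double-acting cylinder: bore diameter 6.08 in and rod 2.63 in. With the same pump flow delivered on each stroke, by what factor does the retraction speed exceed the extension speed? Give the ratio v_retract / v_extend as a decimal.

v_ret/v_ext ≈ 1.23

Cap-side area A_cap = π/4 × (6.08 in)² = 29.03 in^2
Rod-side annular area A_ann = π/4 × (6.08² − 2.63²) = 23.60 in^2
For equal Q, v ∝ 1/A, so v_ret/v_ext = A_cap/A_ann.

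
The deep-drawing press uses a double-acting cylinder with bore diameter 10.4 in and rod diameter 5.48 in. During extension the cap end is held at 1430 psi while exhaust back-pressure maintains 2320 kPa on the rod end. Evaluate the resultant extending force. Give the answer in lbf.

F ≈ 1.01e5 lbf

Cap-side area A_cap = π/4 × (10.4 in)² = 84.95 in^2
Rod-side annular area A_ann = π/4 × (10.4² − 5.48²) = 61.36 in^2
Net thrust = P_cap·A_cap − P_rod·A_ann = 1.215e5 lbf − 20650 lbf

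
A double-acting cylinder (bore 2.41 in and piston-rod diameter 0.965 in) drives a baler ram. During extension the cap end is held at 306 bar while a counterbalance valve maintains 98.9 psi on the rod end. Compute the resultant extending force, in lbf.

F ≈ 19900 lbf

Cap-side area A_cap = π/4 × (2.41 in)² = 4.562 in^2
Rod-side annular area A_ann = π/4 × (2.41² − 0.965²) = 3.830 in^2
Net thrust = P_cap·A_cap − P_rod·A_ann = 20250 lbf − 378.8 lbf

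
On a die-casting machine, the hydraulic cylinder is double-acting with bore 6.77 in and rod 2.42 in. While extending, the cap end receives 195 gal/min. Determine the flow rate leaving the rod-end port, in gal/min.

Q_out ≈ 170 gal/min

Cap-side area A_cap = π/4 × (6.77 in)² = 36.00 in^2
Rod-side annular area A_ann = π/4 × (6.77² − 2.42²) = 31.40 in^2
Piston speed v = Q_in/A_cap; rod-end outflow Q_out = v × A_ann = Q_in × A_ann/A_cap.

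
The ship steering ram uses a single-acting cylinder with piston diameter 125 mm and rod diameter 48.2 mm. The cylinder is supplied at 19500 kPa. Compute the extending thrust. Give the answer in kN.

F ≈ 239 kN

Cap-side area A_cap = π/4 × (125 mm)² = 12270 mm^2
F = P × A_cap = 19500 kPa × A_cap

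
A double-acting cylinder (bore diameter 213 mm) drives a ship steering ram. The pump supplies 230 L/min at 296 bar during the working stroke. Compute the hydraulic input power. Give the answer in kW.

W ≈ 113 kW

Hydraulic power = P × Q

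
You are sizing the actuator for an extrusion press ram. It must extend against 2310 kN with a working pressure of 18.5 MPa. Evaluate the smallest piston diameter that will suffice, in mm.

Extension force acts on the full piston face: F = P × (π/4)D².
D = √(4F / (πP)) = √(4 × 2310 kN / (π × 18.5 MPa))

D ≈ 399 mm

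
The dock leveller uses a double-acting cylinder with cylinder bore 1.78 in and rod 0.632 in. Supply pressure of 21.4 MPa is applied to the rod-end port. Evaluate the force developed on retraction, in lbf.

F ≈ 6750 lbf

Rod-side annular area A_ann = π/4 × (1.78² − 0.632²) = 2.175 in^2
On retraction the pressure acts on the annular area (bore minus rod).
F = P × A_ann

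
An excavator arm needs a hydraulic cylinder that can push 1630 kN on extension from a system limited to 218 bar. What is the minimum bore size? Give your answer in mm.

D ≈ 309 mm

Extension force acts on the full piston face: F = P × (π/4)D².
D = √(4F / (πP)) = √(4 × 1630 kN / (π × 218 bar))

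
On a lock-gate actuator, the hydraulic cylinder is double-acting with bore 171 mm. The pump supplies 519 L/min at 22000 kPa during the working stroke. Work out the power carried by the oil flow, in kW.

Hydraulic power = P × Q

W ≈ 190 kW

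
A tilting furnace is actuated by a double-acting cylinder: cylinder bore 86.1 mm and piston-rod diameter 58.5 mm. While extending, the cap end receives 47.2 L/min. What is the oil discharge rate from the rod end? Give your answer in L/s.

Q_out ≈ 0.424 L/s

Cap-side area A_cap = π/4 × (86.1 mm)² = 5822 mm^2
Rod-side annular area A_ann = π/4 × (86.1² − 58.5²) = 3134 mm^2
Piston speed v = Q_in/A_cap; rod-end outflow Q_out = v × A_ann = Q_in × A_ann/A_cap.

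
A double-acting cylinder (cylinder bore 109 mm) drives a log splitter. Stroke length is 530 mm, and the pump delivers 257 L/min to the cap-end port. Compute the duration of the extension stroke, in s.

t ≈ 1.15 s

Cap-side area A_cap = π/4 × (109 mm)² = 9331 mm^2
Swept volume V = A × L; t = V / Q = A·L / Q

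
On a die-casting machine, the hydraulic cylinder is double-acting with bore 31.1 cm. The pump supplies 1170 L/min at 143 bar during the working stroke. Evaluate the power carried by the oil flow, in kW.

Hydraulic power = P × Q

W ≈ 279 kW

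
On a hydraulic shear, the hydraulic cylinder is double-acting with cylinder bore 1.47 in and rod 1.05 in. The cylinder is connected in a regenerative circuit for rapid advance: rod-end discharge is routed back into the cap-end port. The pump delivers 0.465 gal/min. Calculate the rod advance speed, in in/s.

In regeneration the rod-end outflow joins the pump flow into the cap end, so the net volume the pump must supply per unit advance equals the rod cross-section area.
Rod cross-section A_rod = π/4 × (1.05 in)² = 0.8659 in^2
v = Q_pump / A_rod

v ≈ 2.07 in/s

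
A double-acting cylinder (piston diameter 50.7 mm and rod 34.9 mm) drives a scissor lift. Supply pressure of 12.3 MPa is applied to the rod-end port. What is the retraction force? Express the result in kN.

Rod-side annular area A_ann = π/4 × (50.7² − 34.9²) = 1062 mm^2
On retraction the pressure acts on the annular area (bore minus rod).
F = P × A_ann

F ≈ 13.1 kN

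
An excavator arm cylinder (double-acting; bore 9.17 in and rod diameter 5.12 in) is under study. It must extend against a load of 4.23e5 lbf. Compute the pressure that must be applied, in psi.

P ≈ 6400 psi

Cap-side area A_cap = π/4 × (9.17 in)² = 66.04 in^2
P = F / A = 4.23e5 lbf / A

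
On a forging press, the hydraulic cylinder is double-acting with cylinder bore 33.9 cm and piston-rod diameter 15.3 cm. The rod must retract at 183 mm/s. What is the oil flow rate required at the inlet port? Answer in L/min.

Q ≈ 789 L/min

Rod-side annular area A_ann = π/4 × (33.9² − 15.3²) = 718.7 cm^2
Q = A × v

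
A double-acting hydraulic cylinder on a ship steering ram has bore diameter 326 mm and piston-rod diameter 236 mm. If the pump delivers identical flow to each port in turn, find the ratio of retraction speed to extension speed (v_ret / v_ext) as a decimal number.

Cap-side area A_cap = π/4 × (326 mm)² = 83470 mm^2
Rod-side annular area A_ann = π/4 × (326² − 236²) = 39730 mm^2
For equal Q, v ∝ 1/A, so v_ret/v_ext = A_cap/A_ann.

v_ret/v_ext ≈ 2.10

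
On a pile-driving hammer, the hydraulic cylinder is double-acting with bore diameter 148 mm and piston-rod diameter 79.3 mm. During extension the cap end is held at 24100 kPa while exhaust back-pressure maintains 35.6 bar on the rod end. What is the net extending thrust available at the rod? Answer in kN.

F ≈ 371 kN

Cap-side area A_cap = π/4 × (148 mm)² = 17200 mm^2
Rod-side annular area A_ann = π/4 × (148² − 79.3²) = 12260 mm^2
Net thrust = P_cap·A_cap − P_rod·A_ann = 414.6 kN − 43.66 kN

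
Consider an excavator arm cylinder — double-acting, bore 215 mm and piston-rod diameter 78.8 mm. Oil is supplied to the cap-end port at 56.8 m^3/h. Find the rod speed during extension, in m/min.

v ≈ 26.1 m/min

Cap-side area A_cap = π/4 × (215 mm)² = 36310 mm^2
v = Q / A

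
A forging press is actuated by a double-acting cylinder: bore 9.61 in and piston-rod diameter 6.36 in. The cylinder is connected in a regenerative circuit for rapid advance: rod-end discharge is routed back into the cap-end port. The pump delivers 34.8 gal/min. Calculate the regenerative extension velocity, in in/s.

v ≈ 4.22 in/s

In regeneration the rod-end outflow joins the pump flow into the cap end, so the net volume the pump must supply per unit advance equals the rod cross-section area.
Rod cross-section A_rod = π/4 × (6.36 in)² = 31.77 in^2
v = Q_pump / A_rod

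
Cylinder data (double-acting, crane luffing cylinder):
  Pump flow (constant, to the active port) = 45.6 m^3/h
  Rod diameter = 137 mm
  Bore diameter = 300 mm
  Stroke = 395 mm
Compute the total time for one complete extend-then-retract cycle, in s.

t ≈ 3.95 s

Cap-side area A_cap = π/4 × (300 mm)² = 70690 mm^2
Rod-side annular area A_ann = π/4 × (300² − 137²) = 55940 mm^2
t_ext = A_cap·L/Q = 2.204 s
t_ret = A_ann·L/Q = 1.745 s
t_cycle = t_ext + t_ret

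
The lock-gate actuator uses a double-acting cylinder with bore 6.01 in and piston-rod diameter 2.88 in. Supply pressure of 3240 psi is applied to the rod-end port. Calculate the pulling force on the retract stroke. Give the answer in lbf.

F ≈ 70800 lbf

Rod-side annular area A_ann = π/4 × (6.01² − 2.88²) = 21.85 in^2
On retraction the pressure acts on the annular area (bore minus rod).
F = P × A_ann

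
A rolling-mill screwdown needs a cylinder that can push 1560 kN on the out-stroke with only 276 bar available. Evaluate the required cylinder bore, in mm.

Extension force acts on the full piston face: F = P × (π/4)D².
D = √(4F / (πP)) = √(4 × 1560 kN / (π × 276 bar))

D ≈ 268 mm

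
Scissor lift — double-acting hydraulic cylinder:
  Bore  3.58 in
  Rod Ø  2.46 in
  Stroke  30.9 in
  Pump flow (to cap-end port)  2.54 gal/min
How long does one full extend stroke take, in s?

t ≈ 31.8 s

Cap-side area A_cap = π/4 × (3.58 in)² = 10.07 in^2
Swept volume V = A × L; t = V / Q = A·L / Q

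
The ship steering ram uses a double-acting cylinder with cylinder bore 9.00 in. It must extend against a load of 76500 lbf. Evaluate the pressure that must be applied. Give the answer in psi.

Cap-side area A_cap = π/4 × (9.00 in)² = 63.62 in^2
P = F / A = 76500 lbf / A

P ≈ 1200 psi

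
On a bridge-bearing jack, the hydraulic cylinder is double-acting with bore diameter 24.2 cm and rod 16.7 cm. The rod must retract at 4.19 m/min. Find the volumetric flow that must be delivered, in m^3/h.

Q ≈ 6.06 m^3/h

Rod-side annular area A_ann = π/4 × (24.2² − 16.7²) = 240.9 cm^2
Q = A × v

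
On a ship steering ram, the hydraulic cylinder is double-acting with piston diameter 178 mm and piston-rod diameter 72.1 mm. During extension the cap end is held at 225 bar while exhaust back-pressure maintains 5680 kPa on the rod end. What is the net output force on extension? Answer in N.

F ≈ 4.42e5 N

Cap-side area A_cap = π/4 × (178 mm)² = 24880 mm^2
Rod-side annular area A_ann = π/4 × (178² − 72.1²) = 20800 mm^2
Net thrust = P_cap·A_cap − P_rod·A_ann = 5.599e5 N − 1.182e5 N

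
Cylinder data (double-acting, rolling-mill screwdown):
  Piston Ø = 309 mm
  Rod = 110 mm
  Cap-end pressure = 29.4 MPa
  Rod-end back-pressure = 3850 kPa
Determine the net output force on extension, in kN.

F ≈ 1950 kN

Cap-side area A_cap = π/4 × (309 mm)² = 74990 mm^2
Rod-side annular area A_ann = π/4 × (309² − 110²) = 65490 mm^2
Net thrust = P_cap·A_cap − P_rod·A_ann = 2205 kN − 252.1 kN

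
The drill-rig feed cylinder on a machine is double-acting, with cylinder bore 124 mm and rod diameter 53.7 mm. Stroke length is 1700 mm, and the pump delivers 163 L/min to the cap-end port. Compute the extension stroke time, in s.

Cap-side area A_cap = π/4 × (124 mm)² = 12080 mm^2
Swept volume V = A × L; t = V / Q = A·L / Q

t ≈ 7.56 s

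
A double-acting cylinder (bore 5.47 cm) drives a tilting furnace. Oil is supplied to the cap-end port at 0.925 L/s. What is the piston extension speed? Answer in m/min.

Cap-side area A_cap = π/4 × (5.47 cm)² = 23.50 cm^2
v = Q / A

v ≈ 23.6 m/min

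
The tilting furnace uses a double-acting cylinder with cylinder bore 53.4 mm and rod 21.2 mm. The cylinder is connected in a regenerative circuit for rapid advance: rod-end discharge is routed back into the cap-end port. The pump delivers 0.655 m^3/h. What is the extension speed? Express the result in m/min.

v ≈ 30.9 m/min

In regeneration the rod-end outflow joins the pump flow into the cap end, so the net volume the pump must supply per unit advance equals the rod cross-section area.
Rod cross-section A_rod = π/4 × (21.2 mm)² = 353.0 mm^2
v = Q_pump / A_rod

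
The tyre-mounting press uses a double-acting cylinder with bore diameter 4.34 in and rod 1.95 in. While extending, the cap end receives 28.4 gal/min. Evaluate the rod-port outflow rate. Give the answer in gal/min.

Cap-side area A_cap = π/4 × (4.34 in)² = 14.79 in^2
Rod-side annular area A_ann = π/4 × (4.34² − 1.95²) = 11.81 in^2
Piston speed v = Q_in/A_cap; rod-end outflow Q_out = v × A_ann = Q_in × A_ann/A_cap.

Q_out ≈ 22.7 gal/min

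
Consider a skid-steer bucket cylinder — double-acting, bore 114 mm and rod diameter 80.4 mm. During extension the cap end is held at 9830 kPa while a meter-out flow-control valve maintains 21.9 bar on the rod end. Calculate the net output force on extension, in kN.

Cap-side area A_cap = π/4 × (114 mm)² = 10210 mm^2
Rod-side annular area A_ann = π/4 × (114² − 80.4²) = 5130 mm^2
Net thrust = P_cap·A_cap − P_rod·A_ann = 100.3 kN − 11.23 kN

F ≈ 89.1 kN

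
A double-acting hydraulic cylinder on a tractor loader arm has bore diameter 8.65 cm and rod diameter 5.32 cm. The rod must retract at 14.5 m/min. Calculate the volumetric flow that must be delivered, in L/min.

Q ≈ 53.0 L/min

Rod-side annular area A_ann = π/4 × (8.65² − 5.32²) = 36.54 cm^2
Q = A × v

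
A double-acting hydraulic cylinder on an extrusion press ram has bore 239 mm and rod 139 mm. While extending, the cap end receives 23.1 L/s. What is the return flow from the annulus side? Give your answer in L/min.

Q_out ≈ 917 L/min

Cap-side area A_cap = π/4 × (239 mm)² = 44860 mm^2
Rod-side annular area A_ann = π/4 × (239² − 139²) = 29690 mm^2
Piston speed v = Q_in/A_cap; rod-end outflow Q_out = v × A_ann = Q_in × A_ann/A_cap.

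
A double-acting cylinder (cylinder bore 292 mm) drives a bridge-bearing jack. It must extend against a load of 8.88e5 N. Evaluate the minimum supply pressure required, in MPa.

P ≈ 13.3 MPa

Cap-side area A_cap = π/4 × (292 mm)² = 66970 mm^2
P = F / A = 8.88e5 N / A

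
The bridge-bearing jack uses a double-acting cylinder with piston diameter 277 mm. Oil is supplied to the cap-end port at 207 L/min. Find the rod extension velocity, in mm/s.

v ≈ 57.2 mm/s

Cap-side area A_cap = π/4 × (277 mm)² = 60260 mm^2
v = Q / A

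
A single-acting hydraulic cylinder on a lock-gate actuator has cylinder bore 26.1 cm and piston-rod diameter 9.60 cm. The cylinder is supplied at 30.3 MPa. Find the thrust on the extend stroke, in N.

F ≈ 1.62e6 N

Cap-side area A_cap = π/4 × (26.1 cm)² = 535.0 cm^2
F = P × A_cap = 30.3 MPa × A_cap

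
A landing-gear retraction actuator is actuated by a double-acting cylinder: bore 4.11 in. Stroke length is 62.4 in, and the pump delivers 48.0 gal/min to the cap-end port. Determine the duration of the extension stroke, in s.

t ≈ 4.48 s

Cap-side area A_cap = π/4 × (4.11 in)² = 13.27 in^2
Swept volume V = A × L; t = V / Q = A·L / Q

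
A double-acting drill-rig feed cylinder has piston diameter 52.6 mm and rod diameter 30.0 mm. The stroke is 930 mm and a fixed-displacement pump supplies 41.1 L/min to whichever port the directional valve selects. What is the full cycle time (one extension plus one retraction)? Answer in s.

t ≈ 4.94 s

Cap-side area A_cap = π/4 × (52.6 mm)² = 2173 mm^2
Rod-side annular area A_ann = π/4 × (52.6² − 30.0²) = 1466 mm^2
t_ext = A_cap·L/Q = 2.950 s
t_ret = A_ann·L/Q = 1.991 s
t_cycle = t_ext + t_ret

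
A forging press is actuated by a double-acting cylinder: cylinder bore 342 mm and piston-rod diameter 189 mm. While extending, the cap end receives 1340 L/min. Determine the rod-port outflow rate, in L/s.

Q_out ≈ 15.5 L/s

Cap-side area A_cap = π/4 × (342 mm)² = 91860 mm^2
Rod-side annular area A_ann = π/4 × (342² − 189²) = 63810 mm^2
Piston speed v = Q_in/A_cap; rod-end outflow Q_out = v × A_ann = Q_in × A_ann/A_cap.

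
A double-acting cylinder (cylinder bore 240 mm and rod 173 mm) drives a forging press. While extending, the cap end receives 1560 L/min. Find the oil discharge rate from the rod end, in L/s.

Q_out ≈ 12.5 L/s

Cap-side area A_cap = π/4 × (240 mm)² = 45240 mm^2
Rod-side annular area A_ann = π/4 × (240² − 173²) = 21730 mm^2
Piston speed v = Q_in/A_cap; rod-end outflow Q_out = v × A_ann = Q_in × A_ann/A_cap.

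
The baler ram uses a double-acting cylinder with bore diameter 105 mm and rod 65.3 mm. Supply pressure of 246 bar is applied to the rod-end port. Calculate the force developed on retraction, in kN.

Rod-side annular area A_ann = π/4 × (105² − 65.3²) = 5310 mm^2
On retraction the pressure acts on the annular area (bore minus rod).
F = P × A_ann

F ≈ 131 kN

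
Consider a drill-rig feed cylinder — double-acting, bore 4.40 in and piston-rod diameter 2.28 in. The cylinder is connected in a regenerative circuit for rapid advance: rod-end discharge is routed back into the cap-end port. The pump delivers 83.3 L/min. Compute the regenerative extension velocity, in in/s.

v ≈ 20.8 in/s

In regeneration the rod-end outflow joins the pump flow into the cap end, so the net volume the pump must supply per unit advance equals the rod cross-section area.
Rod cross-section A_rod = π/4 × (2.28 in)² = 4.083 in^2
v = Q_pump / A_rod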